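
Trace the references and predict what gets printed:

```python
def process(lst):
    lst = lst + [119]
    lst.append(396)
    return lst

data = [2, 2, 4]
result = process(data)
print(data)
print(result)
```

Key concept: rebinding parameter vs mutation.
Step by step:
`data = [2, 2, 4]` → data = [2, 2, 4]
`result = process(data)` → result = [2, 2, 4, 119, 396]
`print(data)` → prints [2, 2, 4]
`print(result)` → prints [2, 2, 4, 119, 396]

Answer:
[2, 2, 4]
[2, 2, 4, 119, 396]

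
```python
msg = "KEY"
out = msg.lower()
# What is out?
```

Trace:
`msg = "KEY"` → msg = 'KEY'
`out = msg.lower()` → out = 'key'
So out = 'key'

Answer: 'key'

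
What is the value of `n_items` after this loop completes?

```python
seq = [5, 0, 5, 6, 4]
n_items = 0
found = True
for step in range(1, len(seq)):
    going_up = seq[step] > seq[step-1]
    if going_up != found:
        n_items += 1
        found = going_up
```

Count direction changes in [5, 0, 5, 6, 4]
`n_items` takes the values: 0 → 1 → 2 → 3

Answer: 3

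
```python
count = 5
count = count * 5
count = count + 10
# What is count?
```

Trace:
`count = 5` → count = 5
`count = count * 5` → count = 25
`count = count + 10` → count = 35
So count = 35

Answer: 35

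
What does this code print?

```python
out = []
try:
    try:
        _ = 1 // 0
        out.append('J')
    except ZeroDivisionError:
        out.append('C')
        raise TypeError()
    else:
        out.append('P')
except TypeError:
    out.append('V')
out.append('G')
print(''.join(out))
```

Execution trace: 'C' (inner except ZeroDivisionError) → 'V' (outer except TypeError) → 'G' (after the try/except). Output: CVG

Answer: CVG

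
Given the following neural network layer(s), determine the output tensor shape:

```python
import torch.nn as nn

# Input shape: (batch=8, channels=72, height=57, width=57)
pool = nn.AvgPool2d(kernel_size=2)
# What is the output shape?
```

Input: (8, 72, 57, 57) -> Output: (8, 72, 28, 28)

Answer: (8, 72, 28, 28)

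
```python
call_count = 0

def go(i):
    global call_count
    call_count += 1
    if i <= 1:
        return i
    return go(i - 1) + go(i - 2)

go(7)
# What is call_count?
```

Calls(i) = 1 + Calls(i-1) + Calls(i-2); Calls(0)=Calls(1)=1. For i=7 this gives 41.

Answer: 41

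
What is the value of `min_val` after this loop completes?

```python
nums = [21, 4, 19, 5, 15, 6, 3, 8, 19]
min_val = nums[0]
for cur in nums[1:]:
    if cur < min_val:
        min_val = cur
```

Minimum of [21, 4, 19, 5, 15, 6, 3, 8, 19]
`min_val` takes the values: 21 → 4 → 3

Answer: 3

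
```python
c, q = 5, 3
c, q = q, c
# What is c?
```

Trace:
`c, q = 5, 3` → c = 5; q = 3
`c, q = q, c` → c = 3; q = 5
So c = 3

Answer: 3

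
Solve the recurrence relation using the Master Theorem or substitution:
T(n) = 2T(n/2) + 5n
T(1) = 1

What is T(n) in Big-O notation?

By Master Theorem: a=2, b=2, f(n)=5n. Since log_2(2) = 1 and f(n) = Θ(n^1), Case 2 applies. T(n) = O(n log n).

Answer: O(n log n)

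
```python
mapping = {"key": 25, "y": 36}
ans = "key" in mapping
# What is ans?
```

Trace:
`mapping = {"key": 25, "y": 36}` → mapping = {'key': 25, 'y': 36}
`ans = "key" in mapping` → ans = True
So ans = True

Answer: True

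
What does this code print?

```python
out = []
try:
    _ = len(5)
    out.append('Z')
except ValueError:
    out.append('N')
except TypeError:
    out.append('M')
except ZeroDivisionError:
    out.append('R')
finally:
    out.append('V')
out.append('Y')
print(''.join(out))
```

Execution trace: 'M' (except TypeError) → 'V' (finally) → 'Y' (after the try/except). Output: MVY

Answer: MVY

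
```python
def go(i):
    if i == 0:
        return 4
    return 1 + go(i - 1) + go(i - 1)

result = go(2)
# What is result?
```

go(i) = 1 + 2·go(i-1), go(0)=4. Closed form: (4+1)·2^2 - 1 = 19.

Answer: 19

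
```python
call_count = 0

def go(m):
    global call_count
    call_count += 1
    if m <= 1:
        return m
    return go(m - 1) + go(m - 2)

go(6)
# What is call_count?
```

Calls(m) = 1 + Calls(m-1) + Calls(m-2); Calls(0)=Calls(1)=1. For m=6 this gives 25.

Answer: 25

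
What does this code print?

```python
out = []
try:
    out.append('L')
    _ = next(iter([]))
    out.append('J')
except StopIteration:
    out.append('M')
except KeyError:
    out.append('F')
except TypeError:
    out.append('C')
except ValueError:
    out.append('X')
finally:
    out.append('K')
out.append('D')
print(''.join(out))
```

Execution trace: 'L' (try body) → 'M' (except StopIteration) → 'K' (finally) → 'D' (after the try/except). Output: LMKD

Answer: LMKD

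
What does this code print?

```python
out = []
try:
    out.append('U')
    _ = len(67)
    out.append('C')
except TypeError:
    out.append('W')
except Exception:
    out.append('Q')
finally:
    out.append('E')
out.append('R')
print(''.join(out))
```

Execution trace: 'U' (try body) → 'W' (except TypeError) → 'E' (finally) → 'R' (after the try/except). Output: UWER

Answer: UWER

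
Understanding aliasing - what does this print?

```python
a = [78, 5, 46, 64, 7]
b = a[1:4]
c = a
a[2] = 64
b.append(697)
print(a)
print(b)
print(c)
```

Key concept: slice vs alias.
Step by step:
`a = [78, 5, 46, 64, 7]` → a = [78, 5, 46, 64, 7]
`b = a[1:4]` → b = [5, 46, 64]
`c = a` → c = [78, 5, 46, 64, 7] (same object as a)
`a[2] = 64` → a = [78, 5, 64, 64, 7] (same object as c); c = [78, 5, 64, 64, 7] (same object as a)
`b.append(697)` → b = [5, 46, 64, 697]
`print(a)` → prints [78, 5, 64, 64, 7]
`print(b)` → prints [5, 46, 64, 697]
`print(c)` → prints [78, 5, 64, 64, 7]

Answer:
[78, 5, 64, 64, 7]
[5, 46, 64, 697]
[78, 5, 64, 64, 7]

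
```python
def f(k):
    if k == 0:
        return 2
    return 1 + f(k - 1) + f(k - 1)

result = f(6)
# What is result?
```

f(k) = 1 + 2·f(k-1), f(0)=2. Closed form: (2+1)·2^6 - 1 = 191.

Answer: 191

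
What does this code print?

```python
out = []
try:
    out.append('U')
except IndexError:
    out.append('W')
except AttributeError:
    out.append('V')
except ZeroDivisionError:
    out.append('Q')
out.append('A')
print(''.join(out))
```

Execution trace: 'U' (try body, no exception) → 'A' (after the try/except). Output: UA

Answer: UA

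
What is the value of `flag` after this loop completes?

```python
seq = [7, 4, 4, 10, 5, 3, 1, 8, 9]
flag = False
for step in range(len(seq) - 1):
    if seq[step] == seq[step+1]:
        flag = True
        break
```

Check consecutive duplicates in [7, 4, 4, 10, 5, 3, 1, 8, 9]
`flag` takes the values: False → True

Answer: True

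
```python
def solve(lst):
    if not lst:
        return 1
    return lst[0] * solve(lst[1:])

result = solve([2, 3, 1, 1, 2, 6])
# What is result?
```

Product over [2, 3, 1, 1, 2, 6] = 2 * 3 * 1 * 1 * 2 * 6 = 72

Answer: 72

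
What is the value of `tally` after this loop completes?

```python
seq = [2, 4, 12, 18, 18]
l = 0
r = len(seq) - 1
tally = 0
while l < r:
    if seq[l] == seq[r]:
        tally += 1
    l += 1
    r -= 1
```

Count matching pairs from ends
`tally` takes the values: 0

Answer: 0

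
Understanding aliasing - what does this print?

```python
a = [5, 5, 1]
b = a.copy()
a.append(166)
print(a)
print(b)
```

Key concept: list.copy() creates independent copy.
Step by step:
`a = [5, 5, 1]` → a = [5, 5, 1]
`b = a.copy()` → b = [5, 5, 1]
`a.append(166)` → a = [5, 5, 1, 166]
`print(a)` → prints [5, 5, 1, 166]
`print(b)` → prints [5, 5, 1]

Answer:
[5, 5, 1, 166]
[5, 5, 1]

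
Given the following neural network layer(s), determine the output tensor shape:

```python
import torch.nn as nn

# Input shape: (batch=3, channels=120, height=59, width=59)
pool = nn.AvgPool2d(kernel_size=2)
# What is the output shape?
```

Input: (3, 120, 59, 59) -> Output: (3, 120, 29, 29)

Answer: (3, 120, 29, 29)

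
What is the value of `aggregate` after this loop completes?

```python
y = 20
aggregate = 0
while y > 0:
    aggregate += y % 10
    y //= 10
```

Sum digits of 20
`aggregate` takes the values: 0 → 2

Answer: 2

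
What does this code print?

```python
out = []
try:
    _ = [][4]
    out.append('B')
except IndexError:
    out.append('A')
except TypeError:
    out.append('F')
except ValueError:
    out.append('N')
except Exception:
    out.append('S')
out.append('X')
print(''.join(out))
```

Execution trace: 'A' (except IndexError) → 'X' (after the try/except). Output: AX

Answer: AX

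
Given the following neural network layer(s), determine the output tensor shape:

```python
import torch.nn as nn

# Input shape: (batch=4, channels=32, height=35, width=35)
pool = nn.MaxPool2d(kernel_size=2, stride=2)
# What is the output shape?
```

Input: (4, 32, 35, 35) -> Output: (4, 32, 17, 17)

Answer: (4, 32, 17, 17)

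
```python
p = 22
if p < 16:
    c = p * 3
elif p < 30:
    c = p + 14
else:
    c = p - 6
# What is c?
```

Trace:
`p = 22` → p = 22
`if p < 16: ...` → p < 16 is False, p < 30 is True → c = 36
So c = 36

Answer: 36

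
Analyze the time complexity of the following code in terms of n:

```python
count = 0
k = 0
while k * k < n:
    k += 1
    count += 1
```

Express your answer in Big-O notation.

Each loop level contributes: √n. Multiplying the contributions gives O(√n).

Answer: O(√n)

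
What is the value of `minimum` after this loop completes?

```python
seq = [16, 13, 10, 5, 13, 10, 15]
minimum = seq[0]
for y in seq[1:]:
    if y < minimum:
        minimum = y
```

Minimum of [16, 13, 10, 5, 13, 10, 15]
`minimum` takes the values: 16 → 13 → 10 → 5

Answer: 5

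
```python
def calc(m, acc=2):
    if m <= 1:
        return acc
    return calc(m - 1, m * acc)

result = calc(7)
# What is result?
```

Accumulator trace (n, acc): (7, 2) -> (6, 14) -> (5, 84) -> (4, 420) -> (3, 1680) -> (2, 5040) -> (1, 10080) -> return 10080

Answer: 10080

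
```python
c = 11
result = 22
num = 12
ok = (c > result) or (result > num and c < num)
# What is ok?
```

Trace:
`c = 11` → c = 11
`result = 22` → result = 22
`num = 12` → num = 12
`ok = (c > result) or (result > num and c < num)` → ok = True
So ok = True

Answer: True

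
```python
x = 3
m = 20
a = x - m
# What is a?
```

Trace:
`x = 3` → x = 3
`m = 20` → m = 20
`a = x - m` → a = -17
So a = -17

Answer: -17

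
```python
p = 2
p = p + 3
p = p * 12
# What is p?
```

Trace:
`p = 2` → p = 2
`p = p + 3` → p = 5
`p = p * 12` → p = 60
So p = 60

Answer: 60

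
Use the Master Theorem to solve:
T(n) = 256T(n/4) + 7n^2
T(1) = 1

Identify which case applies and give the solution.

a=256, b=4, f(n)=7n^2. log_4(256) = 4. Since c=2 < 4, Case 1 applies: T(n) = Θ(n^log_b(a)) = O(n^4).

Answer: O(n^4) - Case 1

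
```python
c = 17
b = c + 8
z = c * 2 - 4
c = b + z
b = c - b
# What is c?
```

Trace:
`c = 17` → c = 17
`b = c + 8` → b = 25
`z = c * 2 - 4` → z = 30
`c = b + z` → c = 55
`b = c - b` → b = 30
So c = 55

Answer: 55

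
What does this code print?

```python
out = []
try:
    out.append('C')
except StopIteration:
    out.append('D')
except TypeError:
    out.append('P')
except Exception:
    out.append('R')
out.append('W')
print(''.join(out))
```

Execution trace: 'C' (try body, no exception) → 'W' (after the try/except). Output: CW

Answer: CW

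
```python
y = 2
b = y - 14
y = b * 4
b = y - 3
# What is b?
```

Trace:
`y = 2` → y = 2
`b = y - 14` → b = -12
`y = b * 4` → y = -48
`b = y - 3` → b = -51
So b = -51

Answer: -51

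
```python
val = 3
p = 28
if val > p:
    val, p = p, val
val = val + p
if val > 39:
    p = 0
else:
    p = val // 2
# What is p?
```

Trace:
`val = 3` → val = 3
`p = 28` → p = 28
`if val > p: ...` → val > p is False → no variable changes
`val = val + p` → val = 31
`if val > 39: ...` → val > 39 is False, take else branch → p = 15
So p = 15

Answer: 15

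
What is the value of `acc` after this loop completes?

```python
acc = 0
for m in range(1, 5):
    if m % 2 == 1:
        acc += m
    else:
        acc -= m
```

Add odd, subtract even
`acc` takes the values: 0 → 1 → -1 → 2 → -2

Answer: -2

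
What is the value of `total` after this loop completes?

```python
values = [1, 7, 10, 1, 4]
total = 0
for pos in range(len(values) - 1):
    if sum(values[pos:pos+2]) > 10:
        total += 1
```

Count windows with sum > 10
`total` takes the values: 0 → 1 → 2

Answer: 2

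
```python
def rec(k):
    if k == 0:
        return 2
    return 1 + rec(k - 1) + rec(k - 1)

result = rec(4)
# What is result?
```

rec(k) = 1 + 2·rec(k-1), rec(0)=2. Closed form: (2+1)·2^4 - 1 = 47.

Answer: 47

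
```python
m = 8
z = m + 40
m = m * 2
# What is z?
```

Trace:
`m = 8` → m = 8
`z = m + 40` → z = 48
`m = m * 2` → m = 16
So z = 48

Answer: 48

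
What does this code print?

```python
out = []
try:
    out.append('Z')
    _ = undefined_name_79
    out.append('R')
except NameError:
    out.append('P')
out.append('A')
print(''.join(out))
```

Execution trace: 'Z' (try body) → 'P' (except NameError) → 'A' (after the try/except). Output: ZPA

Answer: ZPA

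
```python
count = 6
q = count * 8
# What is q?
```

Trace:
`count = 6` → count = 6
`q = count * 8` → q = 48
So q = 48

Answer: 48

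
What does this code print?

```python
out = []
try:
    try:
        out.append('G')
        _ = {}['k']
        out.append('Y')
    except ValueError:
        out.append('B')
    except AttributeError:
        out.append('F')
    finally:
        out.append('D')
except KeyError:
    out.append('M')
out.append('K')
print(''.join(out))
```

Execution trace: 'G' (inner try body) → 'D' (inner finally) → 'M' (outer except KeyError) → 'K' (after the try/except). Output: GDMK

Answer: GDMK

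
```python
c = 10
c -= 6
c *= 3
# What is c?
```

Trace:
`c = 10` → c = 10
`c -= 6` → c = 4
`c *= 3` → c = 12
So c = 12

Answer: 12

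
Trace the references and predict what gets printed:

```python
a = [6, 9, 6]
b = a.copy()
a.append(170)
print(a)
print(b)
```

Key concept: list.copy() creates independent copy.
Step by step:
`a = [6, 9, 6]` → a = [6, 9, 6]
`b = a.copy()` → b = [6, 9, 6]
`a.append(170)` → a = [6, 9, 6, 170]
`print(a)` → prints [6, 9, 6, 170]
`print(b)` → prints [6, 9, 6]

Answer:
[6, 9, 6, 170]
[6, 9, 6]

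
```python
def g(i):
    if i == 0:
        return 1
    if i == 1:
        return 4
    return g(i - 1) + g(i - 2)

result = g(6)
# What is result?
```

Build up from base cases: g(0)=1, g(1)=4, g(2)=5, g(3)=9, g(4)=14, g(5)=23, g(6)=37

Answer: 37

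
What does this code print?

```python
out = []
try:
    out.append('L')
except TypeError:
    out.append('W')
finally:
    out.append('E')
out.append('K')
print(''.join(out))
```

Execution trace: 'L' (try body, no exception) → 'E' (finally) → 'K' (after the try/except). Output: LEK

Answer: LEK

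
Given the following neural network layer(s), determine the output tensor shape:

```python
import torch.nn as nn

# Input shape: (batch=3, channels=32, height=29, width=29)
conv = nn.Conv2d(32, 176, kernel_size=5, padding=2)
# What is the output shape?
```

Input: (3, 32, 29, 29) -> Output: (3, 176, 29, 29)

Answer: (3, 176, 29, 29)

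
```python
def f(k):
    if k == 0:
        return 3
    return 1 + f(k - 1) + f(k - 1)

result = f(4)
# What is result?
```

f(k) = 1 + 2·f(k-1), f(0)=3. Closed form: (3+1)·2^4 - 1 = 63.

Answer: 63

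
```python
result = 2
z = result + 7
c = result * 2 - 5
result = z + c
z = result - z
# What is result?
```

Trace:
`result = 2` → result = 2
`z = result + 7` → z = 9
`c = result * 2 - 5` → c = -1
`result = z + c` → result = 8
`z = result - z` → z = -1
So result = 8

Answer: 8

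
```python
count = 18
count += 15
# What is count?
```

Trace:
`count = 18` → count = 18
`count += 15` → count = 33
So count = 33

Answer: 33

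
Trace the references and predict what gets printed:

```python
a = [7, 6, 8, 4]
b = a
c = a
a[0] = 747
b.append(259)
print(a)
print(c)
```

Key concept: multiple aliases.
Step by step:
`a = [7, 6, 8, 4]` → a = [7, 6, 8, 4]
`b = a` → b = [7, 6, 8, 4] (same object as a)
`c = a` → c = [7, 6, 8, 4] (same object as a, b)
`a[0] = 747` → a = [747, 6, 8, 4] (same object as b, c); b = [747, 6, 8, 4] (same object as a, c); c = [747, 6, 8, 4] (same object as a, b)
`b.append(259)` → a = [747, 6, 8, 4, 259] (same object as b, c); b = [747, 6, 8, 4, 259] (same object as a, c); c = [747, 6, 8, 4, 259] (same object as a, b)
`print(a)` → prints [747, 6, 8, 4, 259]
`print(c)` → prints [747, 6, 8, 4, 259]

Answer:
[747, 6, 8, 4, 259]
[747, 6, 8, 4, 259]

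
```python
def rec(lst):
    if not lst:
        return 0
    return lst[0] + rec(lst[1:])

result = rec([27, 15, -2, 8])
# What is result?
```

27 + 15 + (-2) + 8 + 0 = 48

Answer: 48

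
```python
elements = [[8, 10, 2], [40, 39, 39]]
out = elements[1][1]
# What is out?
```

Trace:
`elements = [[8, 10, 2], [40, 39, 39]]` → elements = [[8, 10, 2], [40, 39, 39]]
`out = elements[1][1]` → out = 39
So out = 39

Answer: 39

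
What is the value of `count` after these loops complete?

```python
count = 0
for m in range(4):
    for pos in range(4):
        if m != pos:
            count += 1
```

4² - 4 (exclude diagonal)
`count` takes the values: 0 → 1 → 2 → 3 → 4 → 5 → 6 → 7 → 8 → 9 → 10 → 11 → 12

Answer: 12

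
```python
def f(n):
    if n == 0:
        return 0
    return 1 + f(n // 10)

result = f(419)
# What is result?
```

Count of digits of 419: 3

Answer: 3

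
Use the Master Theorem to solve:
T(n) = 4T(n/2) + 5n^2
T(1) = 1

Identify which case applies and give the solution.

a=4, b=2, f(n)=5n^2. log_2(4) = 2. Since c=2 = 2, Case 2 applies: T(n) = Θ(n^log_b(a) · log n) = O(n^2 log n).

Answer: O(n^2 log n) - Case 2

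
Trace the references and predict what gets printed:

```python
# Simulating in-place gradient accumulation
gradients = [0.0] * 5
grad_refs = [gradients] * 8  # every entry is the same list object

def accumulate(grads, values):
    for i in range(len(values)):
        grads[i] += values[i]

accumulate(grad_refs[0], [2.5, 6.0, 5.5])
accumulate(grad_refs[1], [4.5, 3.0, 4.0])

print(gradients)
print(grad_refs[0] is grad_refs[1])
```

Key concept: gradient accumulation aliasing.
Step by step:
`gradients = [0.0] * 5` → gradients = [0.0, 0.0, 0.0, 0.0, 0.0]
`grad_refs = [gradients] * 8` → grad_refs = [[0.0, 0.0, 0.0, 0.0, 0.0], [0.0, 0.0, 0.0, 0.0, 0.0], [0.0, 0.0, 0.0, 0.0, 0.0], [0.0, 0.0, 0.0, 0.0, 0.0], [0.0, 0.0, 0.0, 0.0, 0.0], [0.0, 0.0, 0.0, 0.0, 0.0], [0.0, 0.0, 0.0, 0.0, 0.0], [0.0, 0.0, 0.0, 0.0, 0.0]]
`accumulate(grad_refs[0], [2.5, 6.0, 5.5])` → gradients = [2.5, 6.0, 5.5, 0.0, 0.0]; grad_refs = [[2.5, 6.0, 5.5, 0.0, 0.0], [2.5, 6.0, 5.5, 0.0, 0.0], [2.5, 6.0, 5.5, 0.0, 0.0], [2.5, 6.0, 5.5, 0.0, 0.0], [2.5, 6.0, 5.5, 0.0, 0.0], [2.5, 6.0, 5.5, 0.0, 0.0], [2.5, 6.0, 5.5, 0.0, 0.0], [2.5, 6.0, 5.5, 0.0, 0.0]]
`accumulate(grad_refs[1], [4.5, 3.0, 4.0])` → gradients = [7.0, 9.0, 9.5, 0.0, 0.0]; grad_refs = [[7.0, 9.0, 9.5, 0.0, 0.0], [7.0, 9.0, 9.5, 0.0, 0.0], [7.0, 9.0, 9.5, 0.0, 0.0], [7.0, 9.0, 9.5, 0.0, 0.0], [7.0, 9.0, 9.5, 0.0, 0.0], [7.0, 9.0, 9.5, 0.0, 0.0], [7.0, 9.0, 9.5, 0.0, 0.0], [7.0, 9.0, 9.5, 0.0, 0.0]]
`print(gradients)` → prints [7.0, 9.0, 9.5, 0.0, 0.0]
`print(grad_refs[0] is grad_refs[1])` → prints True

Answer:
[7.0, 9.0, 9.5, 0.0, 0.0]
True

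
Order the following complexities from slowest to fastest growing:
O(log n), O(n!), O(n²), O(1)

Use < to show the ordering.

Ordered by growth rate: O(1) < O(log n) < O(n²) < O(n!)

Answer: O(1) < O(log n) < O(n²) < O(n!)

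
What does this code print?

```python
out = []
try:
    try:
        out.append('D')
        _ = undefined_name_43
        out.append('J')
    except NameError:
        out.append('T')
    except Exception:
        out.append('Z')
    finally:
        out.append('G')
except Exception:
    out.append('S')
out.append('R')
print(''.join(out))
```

Execution trace: 'D' (inner try body) → 'T' (inner except NameError) → 'G' (inner finally) → 'R' (after the try/except). Output: DTGR

Answer: DTGR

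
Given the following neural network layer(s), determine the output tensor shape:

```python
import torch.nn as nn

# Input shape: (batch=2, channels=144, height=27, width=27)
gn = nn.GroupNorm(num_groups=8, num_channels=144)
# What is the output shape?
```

Input: (2, 144, 27, 27) -> Output: (2, 144, 27, 27)

Answer: (2, 144, 27, 27)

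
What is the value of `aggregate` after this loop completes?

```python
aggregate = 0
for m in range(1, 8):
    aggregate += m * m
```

Sum of squares 1² to 7² = 140
`aggregate` takes the values: 0 → 1 → 5 → 14 → 30 → 55 → 91 → 140

Answer: 140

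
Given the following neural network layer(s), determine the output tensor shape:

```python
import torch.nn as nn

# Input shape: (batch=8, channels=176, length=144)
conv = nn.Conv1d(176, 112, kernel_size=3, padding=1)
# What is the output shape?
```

Input: (8, 176, 144) -> Output: (8, 112, 144)

Answer: (8, 112, 144)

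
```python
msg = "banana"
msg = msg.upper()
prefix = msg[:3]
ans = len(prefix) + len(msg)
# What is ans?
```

Trace:
`msg = "banana"` → msg = 'banana'
`msg = msg.upper()` → msg = 'BANANA'
`prefix = msg[:3]` → prefix = 'BAN'
`ans = len(prefix) + len(msg)` → ans = 9
So ans = 9

Answer: 9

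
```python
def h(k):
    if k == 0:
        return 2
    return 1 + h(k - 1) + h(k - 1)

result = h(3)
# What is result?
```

h(k) = 1 + 2·h(k-1), h(0)=2. Closed form: (2+1)·2^3 - 1 = 23.

Answer: 23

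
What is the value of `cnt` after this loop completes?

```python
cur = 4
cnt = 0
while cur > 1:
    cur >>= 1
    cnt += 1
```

Count right shifts until 1
`cnt` takes the values: 0 → 1 → 2

Answer: 2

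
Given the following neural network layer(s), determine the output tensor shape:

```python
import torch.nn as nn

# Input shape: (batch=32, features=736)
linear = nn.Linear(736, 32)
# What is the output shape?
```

Input: (32, 736) -> Output: (32, 32)

Answer: (32, 32)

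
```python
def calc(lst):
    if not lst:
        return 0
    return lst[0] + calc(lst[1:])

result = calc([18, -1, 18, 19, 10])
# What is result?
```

18 + (-1) + 18 + 19 + 10 + 0 = 64

Answer: 64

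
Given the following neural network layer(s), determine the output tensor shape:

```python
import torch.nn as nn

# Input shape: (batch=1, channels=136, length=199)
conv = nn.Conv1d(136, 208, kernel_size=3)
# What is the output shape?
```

Input: (1, 136, 199) -> Output: (1, 208, 197)

Answer: (1, 208, 197)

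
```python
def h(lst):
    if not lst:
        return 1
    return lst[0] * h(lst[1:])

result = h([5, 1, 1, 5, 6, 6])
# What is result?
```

Product over [5, 1, 1, 5, 6, 6] = 5 * 1 * 1 * 5 * 6 * 6 = 900

Answer: 900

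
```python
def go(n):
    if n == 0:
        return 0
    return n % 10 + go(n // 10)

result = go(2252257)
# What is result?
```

Sum of digits of 2252257: 7 + 5 + 2 + 2 + 5 + 2 + 2 = 25

Answer: 25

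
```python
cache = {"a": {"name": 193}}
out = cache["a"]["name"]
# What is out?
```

Trace:
`cache = {"a": {"name": 193}}` → cache = {'a': {'name': 193}}
`out = cache["a"]["name"]` → out = 193
So out = 193

Answer: 193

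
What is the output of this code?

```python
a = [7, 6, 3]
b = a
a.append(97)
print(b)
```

Key concept: basic list aliasing.
Step by step:
`a = [7, 6, 3]` → a = [7, 6, 3]
`b = a` → b = [7, 6, 3] (same object as a)
`a.append(97)` → a = [7, 6, 3, 97] (same object as b); b = [7, 6, 3, 97] (same object as a)
`print(b)` → prints [7, 6, 3, 97]

Answer: [7, 6, 3, 97]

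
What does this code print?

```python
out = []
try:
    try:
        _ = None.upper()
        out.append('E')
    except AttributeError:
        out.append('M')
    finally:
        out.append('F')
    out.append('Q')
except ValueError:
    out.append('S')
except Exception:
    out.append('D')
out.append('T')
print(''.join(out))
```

Execution trace: 'M' (inner except AttributeError) → 'F' (inner finally) → 'Q' (try body, no exception) → 'T' (after the try/except). Output: MFQT

Answer: MFQT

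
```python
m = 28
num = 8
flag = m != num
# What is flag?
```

Trace:
`m = 28` → m = 28
`num = 8` → num = 8
`flag = m != num` → flag = True
So flag = True

Answer: True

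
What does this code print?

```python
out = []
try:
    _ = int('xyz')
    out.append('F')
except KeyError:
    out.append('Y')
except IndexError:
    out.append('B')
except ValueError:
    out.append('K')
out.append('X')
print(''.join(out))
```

Execution trace: 'K' (except ValueError) → 'X' (after the try/except). Output: KX

Answer: KX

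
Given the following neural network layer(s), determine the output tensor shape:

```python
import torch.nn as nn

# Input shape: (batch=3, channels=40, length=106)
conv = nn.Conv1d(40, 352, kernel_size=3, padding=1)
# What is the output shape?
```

Input: (3, 40, 106) -> Output: (3, 352, 106)

Answer: (3, 352, 106)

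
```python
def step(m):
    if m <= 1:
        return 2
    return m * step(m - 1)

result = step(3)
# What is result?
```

step(3) = 3 * 2 * 2 = 12

Answer: 12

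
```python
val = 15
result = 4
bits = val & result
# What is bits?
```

Trace:
`val = 15` → val = 15
`result = 4` → result = 4
`bits = val & result` → bits = 4
So bits = 4

Answer: 4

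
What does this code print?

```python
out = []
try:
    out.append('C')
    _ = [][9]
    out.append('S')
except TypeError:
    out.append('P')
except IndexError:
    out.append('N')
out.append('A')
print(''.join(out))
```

Execution trace: 'C' (try body) → 'N' (except IndexError) → 'A' (after the try/except). Output: CNA

Answer: CNA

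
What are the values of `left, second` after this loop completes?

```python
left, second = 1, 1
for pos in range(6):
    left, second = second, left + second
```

Fibonacci: after 6 iterations
`left, second` takes the values: (1, 1) → (1, 2) → (2, 3) → (3, 5) → (5, 8) → (8, 13) → (13, 21)

Answer: 13, 21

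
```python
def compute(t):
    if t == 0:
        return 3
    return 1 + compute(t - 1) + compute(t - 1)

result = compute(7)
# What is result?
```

compute(t) = 1 + 2·compute(t-1), compute(0)=3. Closed form: (3+1)·2^7 - 1 = 511.

Answer: 511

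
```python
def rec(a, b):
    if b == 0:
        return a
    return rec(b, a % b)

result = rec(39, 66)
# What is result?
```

rec(39, 66) -> rec(66, 39) -> rec(39, 27) -> rec(27, 12) -> rec(12, 3) -> rec(3, 0) -> 3

Answer: 3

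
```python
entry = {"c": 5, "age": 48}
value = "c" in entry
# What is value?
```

Trace:
`entry = {"c": 5, "age": 48}` → entry = {'c': 5, 'age': 48}
`value = "c" in entry` → value = True
So value = True

Answer: True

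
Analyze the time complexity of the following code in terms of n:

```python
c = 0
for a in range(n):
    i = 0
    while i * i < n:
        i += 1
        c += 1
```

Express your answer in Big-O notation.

Each loop level contributes: n × √n. Multiplying the contributions gives O(n√n).

Answer: O(n√n)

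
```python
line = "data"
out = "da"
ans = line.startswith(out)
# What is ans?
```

Trace:
`line = "data"` → line = 'data'
`out = "da"` → out = 'da'
`ans = line.startswith(out)` → ans = True
So ans = True

Answer: True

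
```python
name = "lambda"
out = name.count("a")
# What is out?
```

Trace:
`name = "lambda"` → name = 'lambda'
`out = name.count("a")` → out = 2
So out = 2

Answer: 2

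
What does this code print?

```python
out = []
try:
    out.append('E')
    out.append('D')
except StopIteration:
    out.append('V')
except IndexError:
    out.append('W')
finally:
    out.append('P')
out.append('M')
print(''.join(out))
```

Execution trace: 'E' (try body) → 'D' (try body, no exception) → 'P' (finally) → 'M' (after the try/except). Output: EDPM

Answer: EDPM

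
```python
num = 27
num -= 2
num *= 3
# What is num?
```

Trace:
`num = 27` → num = 27
`num -= 2` → num = 25
`num *= 3` → num = 75
So num = 75

Answer: 75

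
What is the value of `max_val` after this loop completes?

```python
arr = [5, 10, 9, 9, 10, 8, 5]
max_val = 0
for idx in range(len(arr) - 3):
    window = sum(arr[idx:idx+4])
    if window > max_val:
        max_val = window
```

Max sum of 4-element window in [5, 10, 9, 9, 10, 8, 5]
`max_val` takes the values: 0 → 33 → 38

Answer: 38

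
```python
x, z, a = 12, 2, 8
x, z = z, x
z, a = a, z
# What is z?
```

Trace:
`x, z, a = 12, 2, 8` → x = 12; z = 2; a = 8
`x, z = z, x` → x = 2; z = 12
`z, a = a, z` → z = 8; a = 12
So z = 8

Answer: 8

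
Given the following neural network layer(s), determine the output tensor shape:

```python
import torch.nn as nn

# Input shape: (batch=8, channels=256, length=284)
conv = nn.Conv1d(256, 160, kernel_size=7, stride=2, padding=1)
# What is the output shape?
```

Input: (8, 256, 284) -> Output: (8, 160, 140)

Answer: (8, 160, 140)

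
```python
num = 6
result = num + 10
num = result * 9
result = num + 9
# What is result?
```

Trace:
`num = 6` → num = 6
`result = num + 10` → result = 16
`num = result * 9` → num = 144
`result = num + 9` → result = 153
So result = 153

Answer: 153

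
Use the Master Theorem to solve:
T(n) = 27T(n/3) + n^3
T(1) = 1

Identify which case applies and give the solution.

a=27, b=3, f(n)=n^3. log_3(27) = 3. Since c=3 = 3, Case 2 applies: T(n) = Θ(n^log_b(a) · log n) = O(n^3 log n).

Answer: O(n^3 log n) - Case 2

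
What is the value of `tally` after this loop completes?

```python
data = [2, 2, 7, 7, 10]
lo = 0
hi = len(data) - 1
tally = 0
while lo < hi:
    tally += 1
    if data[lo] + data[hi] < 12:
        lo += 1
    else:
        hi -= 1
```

Steps to find pair summing to 12
`tally` takes the values: 0 → 1 → 2 → 3 → 4

Answer: 4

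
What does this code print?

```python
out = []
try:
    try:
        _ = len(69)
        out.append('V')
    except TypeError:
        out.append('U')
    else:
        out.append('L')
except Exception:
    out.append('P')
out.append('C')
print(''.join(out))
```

Execution trace: 'U' (inner except TypeError) → 'C' (after the try/except). Output: UC

Answer: UC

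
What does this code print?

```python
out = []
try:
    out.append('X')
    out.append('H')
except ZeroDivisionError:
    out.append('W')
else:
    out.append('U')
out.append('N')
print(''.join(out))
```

Execution trace: 'X' (try body) → 'H' (try body, no exception) → 'U' (else) → 'N' (after the try/except). Output: XHUN

Answer: XHUN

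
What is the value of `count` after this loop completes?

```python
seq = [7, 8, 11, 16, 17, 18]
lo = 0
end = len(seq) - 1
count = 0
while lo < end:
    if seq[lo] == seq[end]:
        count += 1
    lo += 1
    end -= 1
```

Count matching pairs from ends
`count` takes the values: 0

Answer: 0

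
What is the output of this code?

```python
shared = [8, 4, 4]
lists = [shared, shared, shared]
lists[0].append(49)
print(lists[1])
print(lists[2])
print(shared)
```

Key concept: list of same reference.
Step by step:
`shared = [8, 4, 4]` → shared = [8, 4, 4]
`lists = [shared, shared, shared]` → lists = [[8, 4, 4], [8, 4, 4], [8, 4, 4]]
`lists[0].append(49)` → shared = [8, 4, 4, 49]; lists = [[8, 4, 4, 49], [8, 4, 4, 49], [8, 4, 4, 49]]
`print(lists[1])` → prints [8, 4, 4, 49]
`print(lists[2])` → prints [8, 4, 4, 49]
`print(shared)` → prints [8, 4, 4, 49]

Answer:
[8, 4, 4, 49]
[8, 4, 4, 49]
[8, 4, 4, 49]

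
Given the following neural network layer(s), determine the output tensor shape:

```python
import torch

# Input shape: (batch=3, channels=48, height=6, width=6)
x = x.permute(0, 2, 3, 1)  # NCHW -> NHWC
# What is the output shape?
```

Input: (3, 48, 6, 6) -> Output: (3, 6, 6, 48)

Answer: (3, 6, 6, 48)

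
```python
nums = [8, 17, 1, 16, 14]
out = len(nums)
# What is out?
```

Trace:
`nums = [8, 17, 1, 16, 14]` → nums = [8, 17, 1, 16, 14]
`out = len(nums)` → out = 5
So out = 5

Answer: 5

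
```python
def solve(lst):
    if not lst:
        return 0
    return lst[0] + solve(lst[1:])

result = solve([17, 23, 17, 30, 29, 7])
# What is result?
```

17 + 23 + 17 + 30 + 29 + 7 + 0 = 123

Answer: 123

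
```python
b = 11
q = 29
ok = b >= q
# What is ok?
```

Trace:
`b = 11` → b = 11
`q = 29` → q = 29
`ok = b >= q` → ok = False
So ok = False

Answer: False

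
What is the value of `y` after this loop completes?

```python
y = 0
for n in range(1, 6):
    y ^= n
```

XOR of 1 to 5
`y` takes the values: 0 → 1 → 3 → 0 → 4 → 1

Answer: 1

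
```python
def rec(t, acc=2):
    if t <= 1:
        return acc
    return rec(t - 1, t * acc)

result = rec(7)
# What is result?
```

Accumulator trace (n, acc): (7, 2) -> (6, 14) -> (5, 84) -> (4, 420) -> (3, 1680) -> (2, 5040) -> (1, 10080) -> return 10080

Answer: 10080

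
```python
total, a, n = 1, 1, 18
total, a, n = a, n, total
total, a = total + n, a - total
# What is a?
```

Trace:
`total, a, n = 1, 1, 18` → total = 1; a = 1; n = 18
`total, a, n = a, n, total` → total = 1; a = 18; n = 1
`total, a = total + n, a - total` → total = 2; a = 17
So a = 17

Answer: 17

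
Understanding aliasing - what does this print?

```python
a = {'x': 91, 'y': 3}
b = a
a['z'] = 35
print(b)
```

Key concept: dict aliasing.
Step by step:
`a = {'x': 91, 'y': 3}` → a = {'x': 91, 'y': 3}
`b = a` → b = {'x': 91, 'y': 3} (same object as a)
`a['z'] = 35` → a = {'x': 91, 'y': 3, 'z': 35} (same object as b); b = {'x': 91, 'y': 3, 'z': 35} (same object as a)
`print(b)` → prints {'x': 91, 'y': 3, 'z': 35}

Answer: {'x': 91, 'y': 3, 'z': 35}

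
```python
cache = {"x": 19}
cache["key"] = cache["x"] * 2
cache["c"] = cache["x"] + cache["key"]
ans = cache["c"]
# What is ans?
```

Trace:
`cache = {"x": 19}` → cache = {'x': 19}
`cache["key"] = cache["x"] * 2` → cache = {'x': 19, 'key': 38}
`cache["c"] = cache["x"] + cache["key"]` → cache = {'x': 19, 'key': 38, 'c': 57}
`ans = cache["c"]` → ans = 57
So ans = 57

Answer: 57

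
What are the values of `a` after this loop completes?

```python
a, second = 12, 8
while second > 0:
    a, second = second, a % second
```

GCD of 12 and 8
`a` takes the values: 12 → 8 → 4

Answer: 4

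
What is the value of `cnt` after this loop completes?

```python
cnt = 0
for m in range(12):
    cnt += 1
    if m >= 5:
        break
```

Loop breaks when m reaches 5, cnt is 6
`cnt` takes the values: 0 → 1 → 2 → 3 → 4 → 5 → 6

Answer: 6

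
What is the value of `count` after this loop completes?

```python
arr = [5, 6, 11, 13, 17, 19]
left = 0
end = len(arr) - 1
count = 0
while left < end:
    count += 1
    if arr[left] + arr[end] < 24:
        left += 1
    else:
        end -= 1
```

Steps to find pair summing to 24
`count` takes the values: 0 → 1 → 2 → 3 → 4 → 5

Answer: 5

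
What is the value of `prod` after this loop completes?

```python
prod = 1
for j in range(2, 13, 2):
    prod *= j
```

Product of even numbers 2 to 12
`prod` takes the values: 1 → 2 → 8 → 48 → 384 → 3840 → 46080

Answer: 46080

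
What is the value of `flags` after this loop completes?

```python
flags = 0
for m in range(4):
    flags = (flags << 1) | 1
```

Build 4 consecutive 1-bits: 0b1111
`flags` takes the values: 0 → 1 → 3 → 7 → 15

Answer: 15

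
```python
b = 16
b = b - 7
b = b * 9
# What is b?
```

Trace:
`b = 16` → b = 16
`b = b - 7` → b = 9
`b = b * 9` → b = 81
So b = 81

Answer: 81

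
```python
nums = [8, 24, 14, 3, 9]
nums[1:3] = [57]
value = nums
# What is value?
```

Trace:
`nums = [8, 24, 14, 3, 9]` → nums = [8, 24, 14, 3, 9]
`nums[1:3] = [57]` → nums = [8, 57, 3, 9]
`value = nums` → value = [8, 57, 3, 9]
So value = [8, 57, 3, 9]

Answer: [8, 57, 3, 9]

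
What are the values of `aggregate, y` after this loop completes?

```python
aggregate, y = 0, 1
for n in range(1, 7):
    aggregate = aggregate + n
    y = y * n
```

Sum and factorial of 1 to 6
`aggregate, y` takes the values: (0, 1) → (1, 1) → (3, 1) → (3, 2) → (6, 2) → (6, 6) → (10, 6) → (10, 24) → (15, 24) → (15, 120) → (21, 120) → (21, 720)

Answer: 21, 720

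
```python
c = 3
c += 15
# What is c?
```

Trace:
`c = 3` → c = 3
`c += 15` → c = 18
So c = 18

Answer: 18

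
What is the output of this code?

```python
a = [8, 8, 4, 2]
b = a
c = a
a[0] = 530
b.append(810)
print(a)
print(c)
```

Key concept: multiple aliases.
Step by step:
`a = [8, 8, 4, 2]` → a = [8, 8, 4, 2]
`b = a` → b = [8, 8, 4, 2] (same object as a)
`c = a` → c = [8, 8, 4, 2] (same object as a, b)
`a[0] = 530` → a = [530, 8, 4, 2] (same object as b, c); b = [530, 8, 4, 2] (same object as a, c); c = [530, 8, 4, 2] (same object as a, b)
`b.append(810)` → a = [530, 8, 4, 2, 810] (same object as b, c); b = [530, 8, 4, 2, 810] (same object as a, c); c = [530, 8, 4, 2, 810] (same object as a, b)
`print(a)` → prints [530, 8, 4, 2, 810]
`print(c)` → prints [530, 8, 4, 2, 810]

Answer:
[530, 8, 4, 2, 810]
[530, 8, 4, 2, 810]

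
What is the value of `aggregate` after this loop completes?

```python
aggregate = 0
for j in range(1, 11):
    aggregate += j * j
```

Sum of squares 1² to 10² = 385
`aggregate` takes the values: 0 → 1 → 5 → 14 → 30 → 55 → 91 → 140 → 204 → 285 → 385

Answer: 385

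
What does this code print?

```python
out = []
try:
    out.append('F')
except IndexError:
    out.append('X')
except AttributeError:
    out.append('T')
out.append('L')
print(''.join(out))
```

Execution trace: 'F' (try body, no exception) → 'L' (after the try/except). Output: FL

Answer: FL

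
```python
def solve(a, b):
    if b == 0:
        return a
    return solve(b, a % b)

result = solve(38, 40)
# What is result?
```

solve(38, 40) -> solve(40, 38) -> solve(38, 2) -> solve(2, 0) -> 2

Answer: 2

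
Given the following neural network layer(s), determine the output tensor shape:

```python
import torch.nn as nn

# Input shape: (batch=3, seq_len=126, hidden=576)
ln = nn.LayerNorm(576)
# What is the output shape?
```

Input: (3, 126, 576) -> Output: (3, 126, 576)

Answer: (3, 126, 576)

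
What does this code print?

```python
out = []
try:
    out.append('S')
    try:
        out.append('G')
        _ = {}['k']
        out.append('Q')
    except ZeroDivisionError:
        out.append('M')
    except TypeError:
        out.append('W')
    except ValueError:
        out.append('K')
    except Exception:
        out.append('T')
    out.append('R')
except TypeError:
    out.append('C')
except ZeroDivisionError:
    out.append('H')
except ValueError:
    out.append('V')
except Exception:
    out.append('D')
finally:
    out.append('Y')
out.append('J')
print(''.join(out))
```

Execution trace: 'S' (try body) → 'G' (inner try body) → 'T' (inner except Exception) → 'R' (try body, no exception) → 'Y' (finally) → 'J' (after the try/except). Output: SGTRYJ

Answer: SGTRYJ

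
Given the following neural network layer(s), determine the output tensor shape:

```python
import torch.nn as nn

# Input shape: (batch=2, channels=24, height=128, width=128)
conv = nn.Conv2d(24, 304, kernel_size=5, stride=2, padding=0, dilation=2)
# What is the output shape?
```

Input: (2, 24, 128, 128) -> Output: (2, 304, 60, 60)

Answer: (2, 304, 60, 60)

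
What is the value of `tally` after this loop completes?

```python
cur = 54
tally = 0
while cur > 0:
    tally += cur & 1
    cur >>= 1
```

Count set bits in 54 (binary: 0b110110)
`tally` takes the values: 0 → 1 → 2 → 3 → 4

Answer: 4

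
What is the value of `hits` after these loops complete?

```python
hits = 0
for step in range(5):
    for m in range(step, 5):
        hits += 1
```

Upper triangle: 5 + 4 + ... + 1
`hits` takes the values: 0 → 1 → 2 → 3 → 4 → 5 → 6 → 7 → 8 → 9 → 10 → 11 → 12 → 13 → 14 → 15

Answer: 15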